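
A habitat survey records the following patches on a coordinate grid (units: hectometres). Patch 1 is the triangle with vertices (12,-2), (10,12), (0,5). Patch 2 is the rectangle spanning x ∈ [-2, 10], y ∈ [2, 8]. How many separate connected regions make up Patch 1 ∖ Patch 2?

Patch 1 ∖ Patch 2 is a single connected region.

1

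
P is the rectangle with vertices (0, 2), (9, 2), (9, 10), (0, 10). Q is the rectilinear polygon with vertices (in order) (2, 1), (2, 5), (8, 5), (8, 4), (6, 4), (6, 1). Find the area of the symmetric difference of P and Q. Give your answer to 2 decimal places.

62.00

|P| = 72, |Q| = 18, |P∩Q| = 14.
|P △ Q| = |P| + |Q| − 2·|P∩Q| = 72 + 18 − 28 = 62.00.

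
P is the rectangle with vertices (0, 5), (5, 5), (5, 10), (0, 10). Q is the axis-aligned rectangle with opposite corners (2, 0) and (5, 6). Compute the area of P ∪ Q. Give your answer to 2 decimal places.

By inclusion–exclusion:
Individual areas: |P| = 25, |Q| = 18.
|P∩Q|: x∈[2,5], y∈[5,6] → 3·1 = 3.
|P ∪ Q| = 43 − 3 = 40.00.

40.00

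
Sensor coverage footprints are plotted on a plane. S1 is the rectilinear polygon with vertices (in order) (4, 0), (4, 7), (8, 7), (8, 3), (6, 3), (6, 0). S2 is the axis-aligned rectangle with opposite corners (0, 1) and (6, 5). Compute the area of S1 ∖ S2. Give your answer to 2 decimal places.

14.00

|S1| = 22, |S1∩S2| = 8.
|S1 ∖ S2| = |S1| − |S1∩S2| = 22 − 8 = 14.00.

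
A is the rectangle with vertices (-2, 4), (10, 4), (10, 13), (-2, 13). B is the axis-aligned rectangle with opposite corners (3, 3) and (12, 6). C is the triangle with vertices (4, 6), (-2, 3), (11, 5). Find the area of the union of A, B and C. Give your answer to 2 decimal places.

By inclusion–exclusion:
Individual areas: |A| = 108, |B| = 27, |C| = 13.5.
|A∩B|: x∈[3,10], y∈[4,6] → 7·2 = 14.
|A∩C| = 11.1016.
|B∩C| = 9.1731.
|A∩B∩C| = 8.8516.
|A ∪ B ∪ C| = 148.5 − 34.2747 + 8.8516 = 123.08.

123.08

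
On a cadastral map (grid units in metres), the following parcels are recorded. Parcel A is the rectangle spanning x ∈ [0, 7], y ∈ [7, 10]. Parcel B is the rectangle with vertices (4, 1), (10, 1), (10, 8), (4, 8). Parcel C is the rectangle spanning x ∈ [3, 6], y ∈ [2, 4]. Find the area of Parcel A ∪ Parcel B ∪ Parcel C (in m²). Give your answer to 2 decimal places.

62.00

By inclusion–exclusion:
Individual areas: |Parcel A| = 21, |Parcel B| = 42, |Parcel C| = 6.
|Parcel A∩Parcel B|: x∈[4,7], y∈[7,8] → 3·1 = 3.
|Parcel A∩Parcel C| = 0 (no overlap).
|Parcel B∩Parcel C|: x∈[4,6], y∈[2,4] → 2·2 = 4.
|Parcel A∩Parcel B∩Parcel C| = 0.
|Parcel A ∪ Parcel B ∪ Parcel C| = 69 − 7 + 0 = 62.00.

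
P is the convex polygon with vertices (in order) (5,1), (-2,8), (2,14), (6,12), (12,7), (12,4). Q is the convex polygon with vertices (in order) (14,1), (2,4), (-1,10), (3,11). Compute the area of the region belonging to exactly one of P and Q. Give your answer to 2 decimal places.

|P| = 104, |Q| = 57, |P∩Q| = 51.5343.
|P △ Q| = |P| + |Q| − 2·|P∩Q| = 104 + 57 − 103.0687 = 57.93.

57.93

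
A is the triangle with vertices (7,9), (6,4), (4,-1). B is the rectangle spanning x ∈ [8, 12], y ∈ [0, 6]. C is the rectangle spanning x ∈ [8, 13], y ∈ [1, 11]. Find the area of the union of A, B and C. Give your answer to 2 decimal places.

By inclusion–exclusion:
Individual areas: |A| = 2.5, |B| = 24, |C| = 50.
|A∩B| = 0.
|A∩C| = 0.
|B∩C|: x∈[8,12], y∈[1,6] → 4·5 = 20.
|A∩B∩C| = 0.
|A ∪ B ∪ C| = 76.5 − 20 + 0 = 56.50.

56.50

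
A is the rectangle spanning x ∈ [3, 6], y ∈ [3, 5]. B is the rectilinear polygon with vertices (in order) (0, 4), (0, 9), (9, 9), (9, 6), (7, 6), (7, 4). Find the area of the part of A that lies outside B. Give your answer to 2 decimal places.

|A| = 6, |A∩B| = 3.
|A ∖ B| = |A| − |A∩B| = 6 − 3 = 3.00.

3.00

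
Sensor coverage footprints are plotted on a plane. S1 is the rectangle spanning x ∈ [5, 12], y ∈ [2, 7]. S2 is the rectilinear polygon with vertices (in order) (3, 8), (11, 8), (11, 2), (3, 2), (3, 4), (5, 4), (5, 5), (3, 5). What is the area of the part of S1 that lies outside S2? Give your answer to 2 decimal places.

5.00

|S1| = 35, |S1∩S2| = 30.
|S1 ∖ S2| = |S1| − |S1∩S2| = 35 − 30 = 5.00.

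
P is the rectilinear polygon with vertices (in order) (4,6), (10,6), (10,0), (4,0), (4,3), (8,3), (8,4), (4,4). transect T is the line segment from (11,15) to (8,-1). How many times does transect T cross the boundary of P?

The segment meets the boundary at (8.188,0), (9.312,6).

2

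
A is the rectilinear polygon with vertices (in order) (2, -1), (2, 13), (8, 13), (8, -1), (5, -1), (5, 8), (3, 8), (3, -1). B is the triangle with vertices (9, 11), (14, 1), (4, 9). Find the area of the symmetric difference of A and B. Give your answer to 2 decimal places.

76.80

|A| = 66, |B| = 30, |A∩B| = 9.6.
|A △ B| = |A| + |B| − 2·|A∩B| = 66 + 30 − 19.2 = 76.80.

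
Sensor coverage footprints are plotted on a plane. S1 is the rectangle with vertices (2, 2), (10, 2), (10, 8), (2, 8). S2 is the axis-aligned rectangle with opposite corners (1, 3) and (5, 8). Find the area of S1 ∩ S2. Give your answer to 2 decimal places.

|S1∩S2|: x∈[2,5], y∈[3,8] → 3·5 = 15.

15.00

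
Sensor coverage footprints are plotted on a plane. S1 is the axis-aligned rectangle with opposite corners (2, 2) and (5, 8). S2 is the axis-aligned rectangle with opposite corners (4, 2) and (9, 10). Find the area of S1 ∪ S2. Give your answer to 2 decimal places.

52.00

By inclusion–exclusion:
Individual areas: |S1| = 18, |S2| = 40.
|S1∩S2|: x∈[4,5], y∈[2,8] → 1·6 = 6.
|S1 ∪ S2| = 58 − 6 = 52.00.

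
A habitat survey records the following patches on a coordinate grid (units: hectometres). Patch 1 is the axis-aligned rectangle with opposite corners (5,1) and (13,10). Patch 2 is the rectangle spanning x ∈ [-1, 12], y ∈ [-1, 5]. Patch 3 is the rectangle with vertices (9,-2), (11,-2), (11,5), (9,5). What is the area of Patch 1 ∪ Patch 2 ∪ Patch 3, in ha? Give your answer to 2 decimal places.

By inclusion–exclusion:
Individual areas: |Patch 1| = 72, |Patch 2| = 78, |Patch 3| = 14.
|Patch 1∩Patch 2|: x∈[5,12], y∈[1,5] → 7·4 = 28.
|Patch 1∩Patch 3|: x∈[9,11], y∈[1,5] → 2·4 = 8.
|Patch 2∩Patch 3|: x∈[9,11], y∈[-1,5] → 2·6 = 12.
|Patch 1∩Patch 2∩Patch 3| = 8.
|Patch 1 ∪ Patch 2 ∪ Patch 3| = 164 − 48 + 8 = 124.00.

124.00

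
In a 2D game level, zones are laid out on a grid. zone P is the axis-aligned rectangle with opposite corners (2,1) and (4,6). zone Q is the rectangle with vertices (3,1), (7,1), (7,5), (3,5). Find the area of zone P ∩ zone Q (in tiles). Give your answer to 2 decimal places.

4.00

|zone P∩zone Q|: x∈[3,4], y∈[1,5] → 1·4 = 4.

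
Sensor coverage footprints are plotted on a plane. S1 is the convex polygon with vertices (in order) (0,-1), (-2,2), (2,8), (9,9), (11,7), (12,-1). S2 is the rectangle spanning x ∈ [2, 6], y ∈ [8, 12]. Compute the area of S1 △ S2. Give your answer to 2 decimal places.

|S1| = 109.5, |S2| = 16, |S1∩S2| = 1.1429.
|S1 △ S2| = |S1| + |S2| − 2·|S1∩S2| = 109.5 + 16 − 2.2857 = 123.21.

123.21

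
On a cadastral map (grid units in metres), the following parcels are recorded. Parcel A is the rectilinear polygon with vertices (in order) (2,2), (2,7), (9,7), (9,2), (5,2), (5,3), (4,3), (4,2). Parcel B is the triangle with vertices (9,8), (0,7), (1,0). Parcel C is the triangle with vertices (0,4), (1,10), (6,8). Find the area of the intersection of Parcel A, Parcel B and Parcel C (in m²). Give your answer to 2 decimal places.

2.08

The intersection is the polygon with vertices (4.5,7), (2,5.333), (2,7).
By the shoelace formula its area is 2.08.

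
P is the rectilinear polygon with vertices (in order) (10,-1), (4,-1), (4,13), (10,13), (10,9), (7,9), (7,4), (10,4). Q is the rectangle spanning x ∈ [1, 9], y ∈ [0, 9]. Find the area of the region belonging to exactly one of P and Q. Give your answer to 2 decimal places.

|P| = 69, |Q| = 72, |P∩Q| = 35.
|P △ Q| = |P| + |Q| − 2·|P∩Q| = 69 + 72 − 70 = 71.00.

71.00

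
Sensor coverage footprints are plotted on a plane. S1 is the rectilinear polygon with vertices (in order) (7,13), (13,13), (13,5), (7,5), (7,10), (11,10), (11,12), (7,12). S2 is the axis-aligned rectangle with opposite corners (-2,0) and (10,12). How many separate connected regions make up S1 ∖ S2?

S1 ∖ S2 is a single connected region.

1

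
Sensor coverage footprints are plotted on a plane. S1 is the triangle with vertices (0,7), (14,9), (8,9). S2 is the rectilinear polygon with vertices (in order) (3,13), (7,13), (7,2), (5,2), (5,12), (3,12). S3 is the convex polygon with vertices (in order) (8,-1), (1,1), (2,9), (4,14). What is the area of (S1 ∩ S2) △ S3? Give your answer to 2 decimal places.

54.63

|S1 ∩ S2| = 1.2857.
|(S1 ∩ S2) ∩ S3| = 0.3259.
|(S1 ∩ S2) △ S3| = 1.2857 + 54 − 0.6517 = 54.63.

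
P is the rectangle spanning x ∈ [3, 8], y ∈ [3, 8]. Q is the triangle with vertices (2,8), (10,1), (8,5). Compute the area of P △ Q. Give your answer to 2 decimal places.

|P| = 25, |Q| = 9, |P∩Q| = 6.5268.
|P △ Q| = |P| + |Q| − 2·|P∩Q| = 25 + 9 − 13.0536 = 20.95.

20.95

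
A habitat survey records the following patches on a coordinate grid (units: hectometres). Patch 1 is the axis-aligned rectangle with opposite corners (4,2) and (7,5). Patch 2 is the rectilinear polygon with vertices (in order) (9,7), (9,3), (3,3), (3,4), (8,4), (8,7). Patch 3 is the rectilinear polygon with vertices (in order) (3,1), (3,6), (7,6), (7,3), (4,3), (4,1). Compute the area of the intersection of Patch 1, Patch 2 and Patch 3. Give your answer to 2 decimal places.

3.00

The intersection is the polygon with vertices (4,3), (4,4), (7,4), (7,3).
By the shoelace formula its area is 3.00.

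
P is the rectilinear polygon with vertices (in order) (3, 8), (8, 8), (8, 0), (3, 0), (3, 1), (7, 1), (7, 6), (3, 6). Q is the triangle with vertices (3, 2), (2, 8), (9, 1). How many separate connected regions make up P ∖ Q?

P ∖ Q splits into 2 disjoint pieces (area 13, area 5.25).

2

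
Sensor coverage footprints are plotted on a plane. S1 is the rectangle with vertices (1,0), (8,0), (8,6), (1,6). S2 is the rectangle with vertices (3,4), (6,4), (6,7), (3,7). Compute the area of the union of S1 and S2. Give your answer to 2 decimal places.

45.00

By inclusion–exclusion:
Individual areas: |S1| = 42, |S2| = 9.
|S1∩S2|: x∈[3,6], y∈[4,6] → 3·2 = 6.
|S1 ∪ S2| = 51 − 6 = 45.00.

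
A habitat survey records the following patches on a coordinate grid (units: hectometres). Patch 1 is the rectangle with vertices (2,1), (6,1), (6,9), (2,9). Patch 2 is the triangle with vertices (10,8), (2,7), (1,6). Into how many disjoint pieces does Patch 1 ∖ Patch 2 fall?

2

Patch 1 ∖ Patch 2 splits into 2 disjoint pieces (area 22.6667, area 7).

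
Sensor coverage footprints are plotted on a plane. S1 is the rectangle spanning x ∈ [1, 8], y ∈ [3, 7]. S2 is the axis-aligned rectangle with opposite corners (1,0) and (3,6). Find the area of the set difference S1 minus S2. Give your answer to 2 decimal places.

|S1∩S2|: x∈[1,3], y∈[3,6] → 2·3 = 6.
|S1| = 28.
|S1 ∖ S2| = |S1| − |S1∩S2| = 28 − 6 = 22.00.

22.00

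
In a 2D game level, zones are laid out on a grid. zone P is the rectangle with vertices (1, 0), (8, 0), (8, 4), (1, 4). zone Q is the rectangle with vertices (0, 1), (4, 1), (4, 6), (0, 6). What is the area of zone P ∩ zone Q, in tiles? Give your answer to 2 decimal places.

9.00

|zone P∩zone Q|: x∈[1,4], y∈[1,4] → 3·3 = 9.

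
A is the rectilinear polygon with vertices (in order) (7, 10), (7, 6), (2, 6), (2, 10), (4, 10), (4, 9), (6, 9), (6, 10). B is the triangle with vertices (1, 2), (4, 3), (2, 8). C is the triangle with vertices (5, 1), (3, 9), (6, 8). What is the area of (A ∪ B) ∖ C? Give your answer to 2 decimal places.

19.61

|A ∪ B| = 25.7.
|(A ∪ B) ∩ C| = 6.0893.
|(A ∪ B) ∖ C| = 25.7 − 6.0893 = 19.61.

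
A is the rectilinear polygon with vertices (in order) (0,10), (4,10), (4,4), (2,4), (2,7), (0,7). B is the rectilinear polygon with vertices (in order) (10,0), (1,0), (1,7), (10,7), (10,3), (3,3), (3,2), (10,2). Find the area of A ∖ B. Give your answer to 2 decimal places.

|A| = 18, |A∩B| = 6.
|A ∖ B| = |A| − |A∩B| = 18 − 6 = 12.00.

12.00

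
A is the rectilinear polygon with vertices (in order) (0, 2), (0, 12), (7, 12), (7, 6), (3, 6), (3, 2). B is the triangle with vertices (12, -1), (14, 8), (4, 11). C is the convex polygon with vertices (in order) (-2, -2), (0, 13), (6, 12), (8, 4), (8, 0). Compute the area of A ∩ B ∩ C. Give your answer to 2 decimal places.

4.80

The intersection is the polygon with vertices (4,11), (6.432,10.27), (7,8), (7,6.5).
By the shoelace formula its area is 4.80.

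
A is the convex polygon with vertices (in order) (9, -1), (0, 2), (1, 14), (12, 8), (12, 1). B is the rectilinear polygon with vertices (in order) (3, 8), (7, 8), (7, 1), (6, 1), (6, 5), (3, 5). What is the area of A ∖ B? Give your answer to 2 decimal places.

108.50

|A| = 124.5, |A∩B| = 16.
|A ∖ B| = |A| − |A∩B| = 124.5 − 16 = 108.50.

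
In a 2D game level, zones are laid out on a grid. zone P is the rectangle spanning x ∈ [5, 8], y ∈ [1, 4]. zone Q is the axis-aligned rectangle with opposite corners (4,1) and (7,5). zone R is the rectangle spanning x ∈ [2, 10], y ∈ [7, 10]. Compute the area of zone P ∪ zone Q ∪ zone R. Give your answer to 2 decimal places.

By inclusion–exclusion:
Individual areas: |zone P| = 9, |zone Q| = 12, |zone R| = 24.
|zone P∩zone Q|: x∈[5,7], y∈[1,4] → 2·3 = 6.
|zone P∩zone R| = 0 (no overlap).
|zone Q∩zone R| = 0 (no overlap).
|zone P∩zone Q∩zone R| = 0.
|zone P ∪ zone Q ∪ zone R| = 45 − 6 + 0 = 39.00.

39.00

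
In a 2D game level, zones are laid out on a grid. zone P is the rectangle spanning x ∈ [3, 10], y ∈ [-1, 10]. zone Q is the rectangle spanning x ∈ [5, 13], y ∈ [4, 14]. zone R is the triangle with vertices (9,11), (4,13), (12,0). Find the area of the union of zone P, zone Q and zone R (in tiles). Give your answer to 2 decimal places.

By inclusion–exclusion:
Individual areas: |zone P| = 77, |zone Q| = 80, |zone R| = 24.5.
|zone P∩zone Q|: x∈[5,10], y∈[4,10] → 5·6 = 30.
|zone P∩zone R| = 13.0495.
|zone Q∩zone R| = 21.1462.
|zone P∩zone Q∩zone R| = 12.8765.
|zone P ∪ zone Q ∪ zone R| = 181.5 − 64.1958 + 12.8765 = 130.18.

130.18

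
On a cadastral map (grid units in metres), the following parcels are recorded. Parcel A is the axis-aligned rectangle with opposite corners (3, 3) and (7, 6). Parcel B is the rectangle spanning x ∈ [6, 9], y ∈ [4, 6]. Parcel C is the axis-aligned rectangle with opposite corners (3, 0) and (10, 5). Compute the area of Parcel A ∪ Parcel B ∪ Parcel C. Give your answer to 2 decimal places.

By inclusion–exclusion:
Individual areas: |Parcel A| = 12, |Parcel B| = 6, |Parcel C| = 35.
|Parcel A∩Parcel B|: x∈[6,7], y∈[4,6] → 1·2 = 2.
|Parcel A∩Parcel C|: x∈[3,7], y∈[3,5] → 4·2 = 8.
|Parcel B∩Parcel C|: x∈[6,9], y∈[4,5] → 3·1 = 3.
|Parcel A∩Parcel B∩Parcel C| = 1.
|Parcel A ∪ Parcel B ∪ Parcel C| = 53 − 13 + 1 = 41.00.

41.00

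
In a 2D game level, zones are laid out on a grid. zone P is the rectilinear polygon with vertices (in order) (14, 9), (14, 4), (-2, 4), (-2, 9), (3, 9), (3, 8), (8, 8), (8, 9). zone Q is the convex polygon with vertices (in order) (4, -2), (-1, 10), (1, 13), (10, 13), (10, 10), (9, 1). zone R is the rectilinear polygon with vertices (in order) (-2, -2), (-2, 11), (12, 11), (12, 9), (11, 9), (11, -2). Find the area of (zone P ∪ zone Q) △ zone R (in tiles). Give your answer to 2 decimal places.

88.43

|zone P ∪ zone Q| = 151.2361.
|(zone P ∪ zone Q) ∩ zone R| = 116.9028.
|(zone P ∪ zone Q) △ zone R| = 151.2361 + 171 − 233.8056 = 88.43.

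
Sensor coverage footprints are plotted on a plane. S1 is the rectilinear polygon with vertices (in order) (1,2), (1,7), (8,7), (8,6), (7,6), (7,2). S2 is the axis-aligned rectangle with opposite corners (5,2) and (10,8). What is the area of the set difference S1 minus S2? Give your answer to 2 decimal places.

|S1| = 31, |S1∩S2| = 11.
|S1 ∖ S2| = |S1| − |S1∩S2| = 31 − 11 = 20.00.

20.00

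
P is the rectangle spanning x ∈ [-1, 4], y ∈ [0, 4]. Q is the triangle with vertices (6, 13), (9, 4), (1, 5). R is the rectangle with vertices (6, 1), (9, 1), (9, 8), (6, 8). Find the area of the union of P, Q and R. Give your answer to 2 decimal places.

By inclusion–exclusion:
Individual areas: |P| = 20, |Q| = 34.5, |R| = 21.
|P∩Q| = 0.
|P∩R| = 0 (no overlap).
|Q∩R| = 8.7708.
|P∩Q∩R| = 0.
|P ∪ Q ∪ R| = 75.5 − 8.7708 + 0 = 66.73.

66.73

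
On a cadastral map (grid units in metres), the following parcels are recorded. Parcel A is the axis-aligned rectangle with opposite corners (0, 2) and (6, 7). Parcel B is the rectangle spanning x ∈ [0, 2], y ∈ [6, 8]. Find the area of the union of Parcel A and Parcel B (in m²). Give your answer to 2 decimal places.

By inclusion–exclusion:
Individual areas: |Parcel A| = 30, |Parcel B| = 4.
|Parcel A∩Parcel B|: x∈[0,2], y∈[6,7] → 2·1 = 2.
|Parcel A ∪ Parcel B| = 34 − 2 = 32.00.

32.00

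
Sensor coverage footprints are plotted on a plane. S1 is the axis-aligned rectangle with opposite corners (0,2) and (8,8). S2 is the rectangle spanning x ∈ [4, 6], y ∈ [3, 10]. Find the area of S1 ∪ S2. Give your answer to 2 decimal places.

52.00

By inclusion–exclusion:
Individual areas: |S1| = 48, |S2| = 14.
|S1∩S2|: x∈[4,6], y∈[3,8] → 2·5 = 10.
|S1 ∪ S2| = 62 − 10 = 52.00.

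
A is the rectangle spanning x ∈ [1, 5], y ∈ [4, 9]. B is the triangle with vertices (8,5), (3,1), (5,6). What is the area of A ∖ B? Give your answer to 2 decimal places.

19.20

|A| = 20, |A∩B| = 0.8.
|A ∖ B| = |A| − |A∩B| = 20 − 0.8 = 19.20.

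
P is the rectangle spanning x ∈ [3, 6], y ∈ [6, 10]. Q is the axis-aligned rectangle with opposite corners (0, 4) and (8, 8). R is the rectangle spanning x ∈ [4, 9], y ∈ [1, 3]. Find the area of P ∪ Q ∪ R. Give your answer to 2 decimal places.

48.00

By inclusion–exclusion:
Individual areas: |P| = 12, |Q| = 32, |R| = 10.
|P∩Q|: x∈[3,6], y∈[6,8] → 3·2 = 6.
|P∩R| = 0 (no overlap).
|Q∩R| = 0 (no overlap).
|P∩Q∩R| = 0.
|P ∪ Q ∪ R| = 54 − 6 + 0 = 48.00.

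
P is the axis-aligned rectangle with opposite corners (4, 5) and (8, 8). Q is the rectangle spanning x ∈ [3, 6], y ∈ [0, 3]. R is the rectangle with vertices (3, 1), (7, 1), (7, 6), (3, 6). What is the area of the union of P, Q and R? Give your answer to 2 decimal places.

32.00

By inclusion–exclusion:
Individual areas: |P| = 12, |Q| = 9, |R| = 20.
|P∩Q| = 0 (no overlap).
|P∩R|: x∈[4,7], y∈[5,6] → 3·1 = 3.
|Q∩R|: x∈[3,6], y∈[1,3] → 3·2 = 6.
|P∩Q∩R| = 0.
|P ∪ Q ∪ R| = 41 − 9 + 0 = 32.00.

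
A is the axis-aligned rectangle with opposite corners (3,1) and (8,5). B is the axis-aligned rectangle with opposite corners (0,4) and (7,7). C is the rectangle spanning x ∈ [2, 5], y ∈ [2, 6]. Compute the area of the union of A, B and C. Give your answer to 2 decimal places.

By inclusion–exclusion:
Individual areas: |A| = 20, |B| = 21, |C| = 12.
|A∩B|: x∈[3,7], y∈[4,5] → 4·1 = 4.
|A∩C|: x∈[3,5], y∈[2,5] → 2·3 = 6.
|B∩C|: x∈[2,5], y∈[4,6] → 3·2 = 6.
|A∩B∩C| = 2.
|A ∪ B ∪ C| = 53 − 16 + 2 = 39.00.

39.00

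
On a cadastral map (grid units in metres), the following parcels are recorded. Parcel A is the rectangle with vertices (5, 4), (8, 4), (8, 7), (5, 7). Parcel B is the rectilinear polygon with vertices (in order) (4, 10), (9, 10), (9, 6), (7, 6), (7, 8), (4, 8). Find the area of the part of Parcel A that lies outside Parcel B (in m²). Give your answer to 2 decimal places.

|Parcel A| = 9, |Parcel A∩Parcel B| = 1.
|Parcel A ∖ Parcel B| = |Parcel A| − |Parcel A∩Parcel B| = 9 − 1 = 8.00.

8.00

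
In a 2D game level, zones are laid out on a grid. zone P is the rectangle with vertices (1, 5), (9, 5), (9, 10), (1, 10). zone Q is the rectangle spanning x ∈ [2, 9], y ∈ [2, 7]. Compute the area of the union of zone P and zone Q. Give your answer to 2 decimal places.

By inclusion–exclusion:
Individual areas: |zone P| = 40, |zone Q| = 35.
|zone P∩zone Q|: x∈[2,9], y∈[5,7] → 7·2 = 14.
|zone P ∪ zone Q| = 75 − 14 = 61.00.

61.00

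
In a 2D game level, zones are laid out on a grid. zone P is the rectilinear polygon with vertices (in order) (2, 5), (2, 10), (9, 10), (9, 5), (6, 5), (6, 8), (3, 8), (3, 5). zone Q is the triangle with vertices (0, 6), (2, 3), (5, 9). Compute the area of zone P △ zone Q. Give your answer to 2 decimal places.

30.33

|zone P| = 26, |zone Q| = 10.5, |zone P∩zone Q| = 3.0833.
|zone P △ zone Q| = |zone P| + |zone Q| − 2·|zone P∩zone Q| = 26 + 10.5 − 6.1667 = 30.33.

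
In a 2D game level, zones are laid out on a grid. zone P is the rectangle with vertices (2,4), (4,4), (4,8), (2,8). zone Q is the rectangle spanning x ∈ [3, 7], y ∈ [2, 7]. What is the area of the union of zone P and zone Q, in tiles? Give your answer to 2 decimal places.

25.00

By inclusion–exclusion:
Individual areas: |zone P| = 8, |zone Q| = 20.
|zone P∩zone Q|: x∈[3,4], y∈[4,7] → 1·3 = 3.
|zone P ∪ zone Q| = 28 − 3 = 25.00.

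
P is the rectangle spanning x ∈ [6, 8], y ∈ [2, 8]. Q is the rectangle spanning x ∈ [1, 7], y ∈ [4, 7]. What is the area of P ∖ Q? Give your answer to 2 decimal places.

9.00

|P∩Q|: x∈[6,7], y∈[4,7] → 1·3 = 3.
|P| = 12.
|P ∖ Q| = |P| − |P∩Q| = 12 − 3 = 9.00.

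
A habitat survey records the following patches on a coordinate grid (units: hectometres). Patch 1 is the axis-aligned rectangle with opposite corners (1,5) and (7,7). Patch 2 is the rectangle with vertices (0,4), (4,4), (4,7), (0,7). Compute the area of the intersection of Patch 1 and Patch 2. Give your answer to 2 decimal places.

6.00

|Patch 1∩Patch 2|: x∈[1,4], y∈[5,7] → 3·2 = 6.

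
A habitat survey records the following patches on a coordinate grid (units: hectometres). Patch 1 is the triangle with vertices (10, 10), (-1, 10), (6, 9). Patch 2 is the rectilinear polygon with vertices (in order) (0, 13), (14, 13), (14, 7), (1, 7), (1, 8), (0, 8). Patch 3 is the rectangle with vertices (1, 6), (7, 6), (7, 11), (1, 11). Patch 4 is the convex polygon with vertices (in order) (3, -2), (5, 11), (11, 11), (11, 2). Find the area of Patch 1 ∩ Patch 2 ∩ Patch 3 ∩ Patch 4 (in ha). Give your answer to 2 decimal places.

The intersection is the polygon with vertices (4.72,9.183), (4.846,10), (7,10), (7,9.25), (6,9).
By the shoelace formula its area is 1.99.

1.99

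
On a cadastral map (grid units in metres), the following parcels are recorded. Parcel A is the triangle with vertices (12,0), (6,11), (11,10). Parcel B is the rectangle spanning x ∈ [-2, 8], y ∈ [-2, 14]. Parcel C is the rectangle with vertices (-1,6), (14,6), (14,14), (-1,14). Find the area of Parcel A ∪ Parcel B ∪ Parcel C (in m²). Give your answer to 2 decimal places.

By inclusion–exclusion:
Individual areas: |Parcel A| = 24.5, |Parcel B| = 160, |Parcel C| = 120.
|Parcel A∩Parcel B| = 3.2667.
|Parcel A∩Parcel C| = 16.4818.
|Parcel B∩Parcel C|: x∈[-1,8], y∈[6,14] → 9·8 = 72.
|Parcel A∩Parcel B∩Parcel C| = 3.2667.
|Parcel A ∪ Parcel B ∪ Parcel C| = 304.5 − 91.7485 + 3.2667 = 216.02.

216.02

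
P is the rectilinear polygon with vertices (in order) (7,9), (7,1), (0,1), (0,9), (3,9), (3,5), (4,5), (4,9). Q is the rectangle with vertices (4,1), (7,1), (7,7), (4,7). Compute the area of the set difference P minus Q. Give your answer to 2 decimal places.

34.00

|P| = 52, |P∩Q| = 18.
|P ∖ Q| = |P| − |P∩Q| = 52 − 18 = 34.00.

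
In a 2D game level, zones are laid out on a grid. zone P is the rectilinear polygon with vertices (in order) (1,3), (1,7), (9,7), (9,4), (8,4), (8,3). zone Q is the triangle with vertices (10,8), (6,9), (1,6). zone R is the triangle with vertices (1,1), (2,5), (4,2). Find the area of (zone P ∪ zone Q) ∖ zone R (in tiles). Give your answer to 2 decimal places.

|zone P ∪ zone Q| = 38.0833.
|(zone P ∪ zone Q) ∩ zone R| = 1.8333.
|(zone P ∪ zone Q) ∖ zone R| = 38.0833 − 1.8333 = 36.25.

36.25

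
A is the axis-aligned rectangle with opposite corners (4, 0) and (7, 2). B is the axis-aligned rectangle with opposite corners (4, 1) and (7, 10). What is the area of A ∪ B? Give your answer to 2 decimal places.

By inclusion–exclusion:
Individual areas: |A| = 6, |B| = 27.
|A∩B|: x∈[4,7], y∈[1,2] → 3·1 = 3.
|A ∪ B| = 33 − 3 = 30.00.

30.00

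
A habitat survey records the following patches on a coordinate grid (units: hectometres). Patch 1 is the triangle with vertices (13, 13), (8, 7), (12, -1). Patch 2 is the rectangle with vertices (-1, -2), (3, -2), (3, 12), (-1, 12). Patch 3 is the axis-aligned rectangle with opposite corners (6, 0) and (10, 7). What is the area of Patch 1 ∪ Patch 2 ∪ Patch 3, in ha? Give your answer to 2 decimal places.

112.00

By inclusion–exclusion:
Individual areas: |Patch 1| = 32, |Patch 2| = 56, |Patch 3| = 28.
|Patch 1∩Patch 2| = 0.
|Patch 1∩Patch 3| = 4.
|Patch 2∩Patch 3| = 0 (no overlap).
|Patch 1∩Patch 2∩Patch 3| = 0.
|Patch 1 ∪ Patch 2 ∪ Patch 3| = 116 − 4 + 0 = 112.00.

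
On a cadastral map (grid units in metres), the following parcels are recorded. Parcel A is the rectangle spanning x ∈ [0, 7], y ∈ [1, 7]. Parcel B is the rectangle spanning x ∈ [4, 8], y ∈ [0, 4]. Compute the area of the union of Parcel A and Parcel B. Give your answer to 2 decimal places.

By inclusion–exclusion:
Individual areas: |Parcel A| = 42, |Parcel B| = 16.
|Parcel A∩Parcel B|: x∈[4,7], y∈[1,4] → 3·3 = 9.
|Parcel A ∪ Parcel B| = 58 − 9 = 49.00.

49.00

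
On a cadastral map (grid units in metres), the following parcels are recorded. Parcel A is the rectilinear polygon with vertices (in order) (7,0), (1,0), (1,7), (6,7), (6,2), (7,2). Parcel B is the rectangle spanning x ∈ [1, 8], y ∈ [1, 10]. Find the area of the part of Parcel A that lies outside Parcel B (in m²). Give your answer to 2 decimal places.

6.00

|Parcel A| = 37, |Parcel A∩Parcel B| = 31.
|Parcel A ∖ Parcel B| = |Parcel A| − |Parcel A∩Parcel B| = 37 − 31 = 6.00.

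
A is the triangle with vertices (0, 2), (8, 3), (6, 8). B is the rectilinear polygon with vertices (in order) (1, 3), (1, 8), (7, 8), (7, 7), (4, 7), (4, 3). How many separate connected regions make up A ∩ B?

A ∩ B splits into 2 disjoint pieces (area 0.7, area 4.5).

2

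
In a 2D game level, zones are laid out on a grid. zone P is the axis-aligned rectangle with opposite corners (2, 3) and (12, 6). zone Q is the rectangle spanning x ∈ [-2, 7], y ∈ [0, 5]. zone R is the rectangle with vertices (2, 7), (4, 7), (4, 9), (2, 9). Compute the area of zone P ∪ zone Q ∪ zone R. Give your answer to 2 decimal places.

69.00

By inclusion–exclusion:
Individual areas: |zone P| = 30, |zone Q| = 45, |zone R| = 4.
|zone P∩zone Q|: x∈[2,7], y∈[3,5] → 5·2 = 10.
|zone P∩zone R| = 0 (no overlap).
|zone Q∩zone R| = 0 (no overlap).
|zone P∩zone Q∩zone R| = 0.
|zone P ∪ zone Q ∪ zone R| = 79 − 10 + 0 = 69.00.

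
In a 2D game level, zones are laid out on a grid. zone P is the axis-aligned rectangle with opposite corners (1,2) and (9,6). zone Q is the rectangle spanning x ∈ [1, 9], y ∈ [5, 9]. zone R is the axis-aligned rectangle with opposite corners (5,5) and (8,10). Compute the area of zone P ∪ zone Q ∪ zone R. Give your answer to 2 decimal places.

59.00

By inclusion–exclusion:
Individual areas: |zone P| = 32, |zone Q| = 32, |zone R| = 15.
|zone P∩zone Q|: x∈[1,9], y∈[5,6] → 8·1 = 8.
|zone P∩zone R|: x∈[5,8], y∈[5,6] → 3·1 = 3.
|zone Q∩zone R|: x∈[5,8], y∈[5,9] → 3·4 = 12.
|zone P∩zone Q∩zone R| = 3.
|zone P ∪ zone Q ∪ zone R| = 79 − 23 + 3 = 59.00.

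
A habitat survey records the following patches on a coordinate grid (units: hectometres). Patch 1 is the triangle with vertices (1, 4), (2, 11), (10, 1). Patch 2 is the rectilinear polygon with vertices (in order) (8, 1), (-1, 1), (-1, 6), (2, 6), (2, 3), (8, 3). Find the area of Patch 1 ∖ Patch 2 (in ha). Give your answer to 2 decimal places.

|Patch 1| = 33, |Patch 1∩Patch 2| = 4.5476.
|Patch 1 ∖ Patch 2| = |Patch 1| − |Patch 1∩Patch 2| = 33 − 4.5476 = 28.45.

28.45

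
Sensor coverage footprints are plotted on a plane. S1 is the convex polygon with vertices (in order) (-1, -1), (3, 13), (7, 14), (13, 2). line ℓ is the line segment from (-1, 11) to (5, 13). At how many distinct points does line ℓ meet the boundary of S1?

The segment meets the boundary at (2.789,12.263).

1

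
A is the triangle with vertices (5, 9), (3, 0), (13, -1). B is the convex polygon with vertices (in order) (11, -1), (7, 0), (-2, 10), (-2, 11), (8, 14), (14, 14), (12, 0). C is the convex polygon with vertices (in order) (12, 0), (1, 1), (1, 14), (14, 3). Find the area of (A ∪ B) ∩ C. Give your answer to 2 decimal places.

85.81

|A ∪ B| = 161.9014.
|(A ∪ B) ∩ C| = 85.81.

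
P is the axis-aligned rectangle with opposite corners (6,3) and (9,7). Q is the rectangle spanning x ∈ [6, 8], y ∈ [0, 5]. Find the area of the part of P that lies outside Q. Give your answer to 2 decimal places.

8.00

|P∩Q|: x∈[6,8], y∈[3,5] → 2·2 = 4.
|P| = 12.
|P ∖ Q| = |P| − |P∩Q| = 12 − 4 = 8.00.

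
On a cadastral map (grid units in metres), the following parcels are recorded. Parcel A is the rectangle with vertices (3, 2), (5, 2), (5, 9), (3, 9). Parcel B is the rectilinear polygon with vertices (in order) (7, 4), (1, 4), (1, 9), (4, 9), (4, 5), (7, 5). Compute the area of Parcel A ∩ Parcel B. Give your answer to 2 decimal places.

The intersection is the polygon with vertices (5,4), (3,4), (3,9), (4,9), (4,5), (5,5).
By the shoelace formula its area is 6.00.

6.00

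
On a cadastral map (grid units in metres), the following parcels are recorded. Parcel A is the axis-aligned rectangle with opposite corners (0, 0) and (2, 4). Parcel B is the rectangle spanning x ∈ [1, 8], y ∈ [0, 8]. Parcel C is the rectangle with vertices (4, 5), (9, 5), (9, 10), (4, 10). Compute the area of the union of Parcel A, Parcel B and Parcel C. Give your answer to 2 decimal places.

73.00

By inclusion–exclusion:
Individual areas: |Parcel A| = 8, |Parcel B| = 56, |Parcel C| = 25.
|Parcel A∩Parcel B|: x∈[1,2], y∈[0,4] → 1·4 = 4.
|Parcel A∩Parcel C| = 0 (no overlap).
|Parcel B∩Parcel C|: x∈[4,8], y∈[5,8] → 4·3 = 12.
|Parcel A∩Parcel B∩Parcel C| = 0.
|Parcel A ∪ Parcel B ∪ Parcel C| = 89 − 16 + 0 = 73.00.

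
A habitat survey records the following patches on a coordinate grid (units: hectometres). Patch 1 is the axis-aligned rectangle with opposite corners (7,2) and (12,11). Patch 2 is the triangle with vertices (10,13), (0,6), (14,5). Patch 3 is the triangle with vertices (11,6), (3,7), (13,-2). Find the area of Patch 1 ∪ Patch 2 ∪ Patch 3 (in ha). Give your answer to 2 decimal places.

81.16

By inclusion–exclusion:
Individual areas: |Patch 1| = 45, |Patch 2| = 54, |Patch 3| = 31.
|Patch 1∩Patch 2| = 27.3857.
|Patch 1∩Patch 3| = 17.9111.
|Patch 2∩Patch 3| = 7.1888.
|Patch 1∩Patch 2∩Patch 3| = 3.65.
|Patch 1 ∪ Patch 2 ∪ Patch 3| = 130 − 52.4856 + 3.65 = 81.16.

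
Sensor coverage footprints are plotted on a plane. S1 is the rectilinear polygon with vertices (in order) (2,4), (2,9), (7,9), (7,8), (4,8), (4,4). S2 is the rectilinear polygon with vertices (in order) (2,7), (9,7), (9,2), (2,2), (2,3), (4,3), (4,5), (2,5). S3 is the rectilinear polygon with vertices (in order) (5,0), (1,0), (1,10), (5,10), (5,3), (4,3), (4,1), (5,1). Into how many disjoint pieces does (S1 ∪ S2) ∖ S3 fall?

(S1 ∪ S2) ∖ S3 splits into 2 disjoint pieces (area 2, area 21).

2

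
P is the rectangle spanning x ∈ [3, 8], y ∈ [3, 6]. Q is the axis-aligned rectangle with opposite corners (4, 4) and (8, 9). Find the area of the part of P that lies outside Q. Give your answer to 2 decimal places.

|P∩Q|: x∈[4,8], y∈[4,6] → 4·2 = 8.
|P| = 15.
|P ∖ Q| = |P| − |P∩Q| = 15 − 8 = 7.00.

7.00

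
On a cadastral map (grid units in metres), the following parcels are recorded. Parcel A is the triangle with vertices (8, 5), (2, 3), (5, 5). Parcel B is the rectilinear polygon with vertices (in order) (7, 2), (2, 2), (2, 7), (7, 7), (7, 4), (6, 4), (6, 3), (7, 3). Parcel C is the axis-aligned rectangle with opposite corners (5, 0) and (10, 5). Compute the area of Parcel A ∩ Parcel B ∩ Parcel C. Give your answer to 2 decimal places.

The intersection is the polygon with vertices (7,5), (7,4.667), (5,4), (5,5).
By the shoelace formula its area is 1.33.

1.33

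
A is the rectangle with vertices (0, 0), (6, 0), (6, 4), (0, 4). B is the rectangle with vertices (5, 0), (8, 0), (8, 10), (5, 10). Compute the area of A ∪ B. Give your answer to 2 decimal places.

By inclusion–exclusion:
Individual areas: |A| = 24, |B| = 30.
|A∩B|: x∈[5,6], y∈[0,4] → 1·4 = 4.
|A ∪ B| = 54 − 4 = 50.00.

50.00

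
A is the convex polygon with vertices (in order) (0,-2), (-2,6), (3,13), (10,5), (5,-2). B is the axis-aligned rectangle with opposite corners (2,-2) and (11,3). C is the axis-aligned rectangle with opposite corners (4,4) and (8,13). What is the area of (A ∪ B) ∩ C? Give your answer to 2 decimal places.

The region (A ∪ B) ∩ C is the polygon with vertices (8,7.286), (8,4), (4,4), (4,11.857).
By the shoelace formula its area is 22.29.

22.29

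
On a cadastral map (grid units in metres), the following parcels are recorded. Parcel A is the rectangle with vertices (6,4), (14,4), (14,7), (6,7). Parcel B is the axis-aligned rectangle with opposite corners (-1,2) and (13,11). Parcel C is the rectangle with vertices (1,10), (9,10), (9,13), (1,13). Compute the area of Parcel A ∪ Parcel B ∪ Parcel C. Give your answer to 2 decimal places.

145.00

By inclusion–exclusion:
Individual areas: |Parcel A| = 24, |Parcel B| = 126, |Parcel C| = 24.
|Parcel A∩Parcel B|: x∈[6,13], y∈[4,7] → 7·3 = 21.
|Parcel A∩Parcel C| = 0 (no overlap).
|Parcel B∩Parcel C|: x∈[1,9], y∈[10,11] → 8·1 = 8.
|Parcel A∩Parcel B∩Parcel C| = 0.
|Parcel A ∪ Parcel B ∪ Parcel C| = 174 − 29 + 0 = 145.00.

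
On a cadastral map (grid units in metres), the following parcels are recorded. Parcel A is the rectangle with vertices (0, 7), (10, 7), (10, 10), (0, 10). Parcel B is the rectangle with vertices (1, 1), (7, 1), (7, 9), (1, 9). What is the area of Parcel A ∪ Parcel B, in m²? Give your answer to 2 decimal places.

By inclusion–exclusion:
Individual areas: |Parcel A| = 30, |Parcel B| = 48.
|Parcel A∩Parcel B|: x∈[1,7], y∈[7,9] → 6·2 = 12.
|Parcel A ∪ Parcel B| = 78 − 12 = 66.00.

66.00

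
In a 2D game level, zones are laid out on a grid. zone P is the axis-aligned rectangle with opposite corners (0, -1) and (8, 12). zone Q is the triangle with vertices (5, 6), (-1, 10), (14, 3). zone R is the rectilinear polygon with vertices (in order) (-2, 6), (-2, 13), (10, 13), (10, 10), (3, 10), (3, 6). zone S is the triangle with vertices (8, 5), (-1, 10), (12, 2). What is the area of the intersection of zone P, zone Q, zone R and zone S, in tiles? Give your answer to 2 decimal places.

0.45

The intersection is the polygon with vertices (0,9.444), (3,7.778), (3,7.538), (0,9.385).
By the shoelace formula its area is 0.45.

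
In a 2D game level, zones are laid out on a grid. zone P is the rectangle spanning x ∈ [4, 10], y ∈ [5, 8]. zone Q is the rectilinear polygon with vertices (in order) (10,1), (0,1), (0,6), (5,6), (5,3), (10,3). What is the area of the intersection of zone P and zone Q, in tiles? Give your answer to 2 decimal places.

The intersection is the polygon with vertices (4,5), (4,6), (5,6), (5,5).
By the shoelace formula its area is 1.00.

1.00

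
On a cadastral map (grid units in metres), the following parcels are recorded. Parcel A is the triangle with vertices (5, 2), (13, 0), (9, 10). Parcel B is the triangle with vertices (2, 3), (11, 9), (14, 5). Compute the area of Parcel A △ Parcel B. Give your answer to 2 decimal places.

37.48

|Parcel A| = 36, |Parcel B| = 27, |Parcel A∩Parcel B| = 12.7592.
|Parcel A △ Parcel B| = |Parcel A| + |Parcel B| − 2·|Parcel A∩Parcel B| = 36 + 27 − 25.5184 = 37.48.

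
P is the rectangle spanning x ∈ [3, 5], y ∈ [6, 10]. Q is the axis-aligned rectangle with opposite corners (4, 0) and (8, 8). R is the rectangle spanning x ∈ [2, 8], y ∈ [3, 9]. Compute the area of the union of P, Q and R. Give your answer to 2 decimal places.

By inclusion–exclusion:
Individual areas: |P| = 8, |Q| = 32, |R| = 36.
|P∩Q|: x∈[4,5], y∈[6,8] → 1·2 = 2.
|P∩R|: x∈[3,5], y∈[6,9] → 2·3 = 6.
|Q∩R|: x∈[4,8], y∈[3,8] → 4·5 = 20.
|P∩Q∩R| = 2.
|P ∪ Q ∪ R| = 76 − 28 + 2 = 50.00.

50.00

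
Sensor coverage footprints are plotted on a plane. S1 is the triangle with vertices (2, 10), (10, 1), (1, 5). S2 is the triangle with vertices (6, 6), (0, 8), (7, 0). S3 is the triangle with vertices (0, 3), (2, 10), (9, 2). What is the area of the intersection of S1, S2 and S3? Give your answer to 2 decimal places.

12.57

The intersection is the polygon with vertices (6.58,2.52), (3.659,3.818), (1.302,6.512), (1.5,7.5), (5.294,6.235), (6.118,5.294).
By the shoelace formula its area is 12.57.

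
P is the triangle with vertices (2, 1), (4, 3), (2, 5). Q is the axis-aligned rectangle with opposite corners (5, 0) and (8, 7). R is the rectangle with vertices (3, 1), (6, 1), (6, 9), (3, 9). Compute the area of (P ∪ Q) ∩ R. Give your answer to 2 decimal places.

7.00

|P ∪ Q| = 25.
|(P ∪ Q) ∩ R| = 7.00.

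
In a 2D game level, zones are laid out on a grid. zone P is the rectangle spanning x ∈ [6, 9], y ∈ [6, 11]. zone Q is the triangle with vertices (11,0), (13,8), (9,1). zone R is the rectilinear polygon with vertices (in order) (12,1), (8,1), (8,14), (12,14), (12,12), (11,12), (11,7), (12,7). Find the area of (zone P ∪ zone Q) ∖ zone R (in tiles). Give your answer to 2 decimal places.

|zone P ∪ zone Q| = 24.
|(zone P ∪ zone Q) ∩ zone R| = 11.75.
|(zone P ∪ zone Q) ∖ zone R| = 24 − 11.75 = 12.25.

12.25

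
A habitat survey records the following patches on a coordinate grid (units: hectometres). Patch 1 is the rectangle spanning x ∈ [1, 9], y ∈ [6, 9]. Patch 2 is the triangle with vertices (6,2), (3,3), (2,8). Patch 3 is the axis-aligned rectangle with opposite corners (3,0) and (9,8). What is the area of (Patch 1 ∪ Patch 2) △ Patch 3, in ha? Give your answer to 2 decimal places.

43.73

|Patch 1 ∪ Patch 2| = 30.0667.
|(Patch 1 ∪ Patch 2) ∩ Patch 3| = 17.1667.
|(Patch 1 ∪ Patch 2) △ Patch 3| = 30.0667 + 48 − 34.3333 = 43.73.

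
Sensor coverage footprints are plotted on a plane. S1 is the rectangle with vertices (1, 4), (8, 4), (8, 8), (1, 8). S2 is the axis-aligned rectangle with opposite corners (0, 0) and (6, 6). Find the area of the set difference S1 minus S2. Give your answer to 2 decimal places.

|S1∩S2|: x∈[1,6], y∈[4,6] → 5·2 = 10.
|S1| = 28.
|S1 ∖ S2| = |S1| − |S1∩S2| = 28 − 10 = 18.00.

18.00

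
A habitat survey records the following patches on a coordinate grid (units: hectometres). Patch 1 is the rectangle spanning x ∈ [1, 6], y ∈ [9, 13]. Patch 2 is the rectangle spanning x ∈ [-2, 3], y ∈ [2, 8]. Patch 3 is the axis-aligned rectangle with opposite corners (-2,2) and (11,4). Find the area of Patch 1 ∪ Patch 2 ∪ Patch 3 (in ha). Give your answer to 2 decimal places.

66.00

By inclusion–exclusion:
Individual areas: |Patch 1| = 20, |Patch 2| = 30, |Patch 3| = 26.
|Patch 1∩Patch 2| = 0 (no overlap).
|Patch 1∩Patch 3| = 0 (no overlap).
|Patch 2∩Patch 3|: x∈[-2,3], y∈[2,4] → 5·2 = 10.
|Patch 1∩Patch 2∩Patch 3| = 0.
|Patch 1 ∪ Patch 2 ∪ Patch 3| = 76 − 10 + 0 = 66.00.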